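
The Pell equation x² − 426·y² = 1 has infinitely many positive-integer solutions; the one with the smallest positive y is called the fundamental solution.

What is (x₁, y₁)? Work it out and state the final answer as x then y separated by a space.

88751 4300

√426 = [20; 1,1,1,3,2,6,2,3,1,1,1,40, …], period ℓ=12 (even) → k=11
step 0: (20, 1)  from 20·(1,0) + (0,1)
step 1: (21, 1)  from 1·(20,1) + (1,0)
…
step 4: (227, 11)  from 3·(62,3) + (41,2)
step 5: (516, 25)  from 2·(227,11) + (62,3)
step 6: (3323, 161)  from 6·(516,25) + (227,11)
step 7: (7162, 347)  from 2·(3323,161) + (516,25)
step 8: (24809, 1202)  from 3·(7162,347) + (3323,161)
step 9: (31971, 1549)  from 1·(24809,1202) + (7162,347)
step 10: (56780, 2751)  from 1·(31971,1549) + (24809,1202)
step 11: (88751, 4300)  from 1·(56780,2751) + (31971,1549)
fundamental: x₁=88751, y₁=4300  (since 7876740001 − 426·18490000 = 1)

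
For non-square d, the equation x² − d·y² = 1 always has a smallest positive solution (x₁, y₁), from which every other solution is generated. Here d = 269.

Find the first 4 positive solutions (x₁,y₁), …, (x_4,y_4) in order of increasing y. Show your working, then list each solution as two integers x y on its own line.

13449 820
361751201 22056360
9730383791049 593271970460
261727862849884801 15957829439376720

√269 → a₀=16, period (2,2,32); ℓ=3 odd so k=5
k=0  a_k=16  p_k/q_k = 16/1
…
k=2  a_k=2  p_k/q_k = 82/5
…
k=4  a_k=2  p_k/q_k = 5396/329
k=5  a_k=2  p_k/q_k = 13449/820
(x₁, y₁) = (13449, 820);  13449² − 269·820² = 1 ✓
(13449+820√269)^2 = 361751201 + 22056360√269
(13449+820√269)^3 = 9730383791049 + 593271970460√269
(13449+820√269)^4 = 261727862849884801 + 15957829439376720√269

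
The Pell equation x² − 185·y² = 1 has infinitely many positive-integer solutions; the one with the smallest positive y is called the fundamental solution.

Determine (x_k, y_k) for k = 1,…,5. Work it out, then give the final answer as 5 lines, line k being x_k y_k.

9249 680
171088001 12578640
3164785833249 232679682040
58542208172352001 4304108745797280
1082913763607381481249 79617403347078403400

√185 = [13; 1,1,1,1,26, …], period ℓ=5 (odd) → k=9
i=0: a=13 ⇒ p=13, q=1
i=1: a=1 ⇒ p=14, q=1
…
i=4: a=1 ⇒ p=68, q=5
i=5: a=26 ⇒ p=1809, q=133
i=6: a=1 ⇒ p=1877, q=138
i=7: a=1 ⇒ p=3686, q=271
i=8: a=1 ⇒ p=5563, q=409
i=9: a=1 ⇒ p=9249, q=680
(x₁, y₁) = (9249, 680);  9249² − 185·680² = 1 ✓
(9249+680√185)^2 = 171088001 + 12578640√185
(9249+680√185)^3 = 3164785833249 + 232679682040√185
(9249+680√185)^4 = 58542208172352001 + 4304108745797280√185
(9249+680√185)^5 = 1082913763607381481249 + 79617403347078403400√185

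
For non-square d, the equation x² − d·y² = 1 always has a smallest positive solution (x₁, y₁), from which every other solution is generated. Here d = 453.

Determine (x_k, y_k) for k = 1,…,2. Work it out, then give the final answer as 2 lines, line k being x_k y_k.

d=453: √d = [21; 3,1,1,10,14,10,1,1,3,42] (ℓ=10, even), read p_9/q_9
a_0=21:  p_0=21·1+0=21,  q_0=21·0+1=1
a_1=3:  p_1=3·21+1=64,  q_1=3·1+0=3
…
a_3=1:  p_3=1·85+64=149,  q_3=1·4+3=7
…
a_5=14:  p_5=14·1575+149=22199,  q_5=14·74+7=1043
…
a_8=1:  p_8=1·245764+223565=469329,  q_8=1·11547+10504=22051
a_9=3:  p_9=3·469329+245764=1653751,  q_9=3·22051+11547=77700
(x₁, y₁) = (1653751, 77700);  1653751² − 453·77700² = 1 ✓
n=2: (1653751,77700)∘(1653751,77700) = (1653751·1653751+453·77700·77700, 1653751·77700+77700·1653751) = (5469784740001,256992905400)

1653751 77700
5469784740001 256992905400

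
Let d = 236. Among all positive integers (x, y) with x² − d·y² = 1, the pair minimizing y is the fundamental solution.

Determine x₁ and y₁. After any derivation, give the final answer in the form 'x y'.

d=236: √d = [15; 2,1,3,5,1,6,1,5,3,1,2,30] (ℓ=12, even), read p_11/q_11
k=0  a_k=15  p_k/q_k = 15/1
k=1  a_k=2  p_k/q_k = 31/2
k=2  a_k=1  p_k/q_k = 46/3
k=3  a_k=3  p_k/q_k = 169/11
…
k=6  a_k=6  p_k/q_k = 7251/472
…
k=8  a_k=5  p_k/q_k = 48806/3177
…
k=10  a_k=1  p_k/q_k = 203535/13249
k=11  a_k=2  p_k/q_k = 561799/36570
(x₁, y₁) = (561799, 36570);  561799² − 236·36570² = 1 ✓

561799 36570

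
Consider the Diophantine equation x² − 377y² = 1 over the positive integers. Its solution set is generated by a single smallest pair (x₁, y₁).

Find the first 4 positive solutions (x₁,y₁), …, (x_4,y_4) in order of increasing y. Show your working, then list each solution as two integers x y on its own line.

[19; 2,2,2,38] for √377; ℓ=4 ⇒ convergent index 3
a_0=19:  p_0=19·1+0=19,  q_0=19·0+1=1
…
a_2=2:  p_2=2·39+19=97,  q_2=2·2+1=5
a_3=2:  p_3=2·97+39=233,  q_3=2·5+2=12
fundamental: x₁=233, y₁=12  (since 54289 − 377·144 = 1)
(x_2, y_2) = (233·233 + 377·12·12, 233·12 + 12·233) = (108577, 5592)
(x_3, y_3) = (233·108577 + 377·12·5592, 233·5592 + 12·108577) = (50596649, 2605860)
(x_4, y_4) = (233·50596649 + 377·12·2605860, 233·2605860 + 12·50596649) = (23577929857, 1214325168)

233 12
108577 5592
50596649 2605860
23577929857 1214325168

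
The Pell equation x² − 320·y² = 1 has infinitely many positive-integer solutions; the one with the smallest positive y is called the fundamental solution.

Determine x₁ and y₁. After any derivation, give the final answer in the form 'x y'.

√320 → a₀=17, period (1,7,1,34); ℓ=4 even so k=3
step 0: (17, 1)  from 17·(1,0) + (0,1)
step 1: (18, 1)  from 1·(17,1) + (1,0)
step 2: (143, 8)  from 7·(18,1) + (17,1)
step 3: (161, 9)  from 1·(143,8) + (18,1)
(x₁, y₁) = (161, 9);  161² − 320·9² = 1 ✓

161 9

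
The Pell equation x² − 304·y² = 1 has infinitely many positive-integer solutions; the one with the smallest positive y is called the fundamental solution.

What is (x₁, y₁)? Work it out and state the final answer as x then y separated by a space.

√304 = [17; 2,3,2,1,1,1,1,1,2,3,2,34, …], period ℓ=12 (even) → k=11
step 0: (17, 1)  from 17·(1,0) + (0,1)
step 1: (35, 2)  from 2·(17,1) + (1,0)
…
step 8: (2842, 163)  from 1·(1761,101) + (1081,62)
step 9: (7445, 427)  from 2·(2842,163) + (1761,101)
step 10: (25177, 1444)  from 3·(7445,427) + (2842,163)
step 11: (57799, 3315)  from 2·(25177,1444) + (7445,427)
(x₁, y₁) = (57799, 3315);  57799² − 304·3315² = 1 ✓

57799 3315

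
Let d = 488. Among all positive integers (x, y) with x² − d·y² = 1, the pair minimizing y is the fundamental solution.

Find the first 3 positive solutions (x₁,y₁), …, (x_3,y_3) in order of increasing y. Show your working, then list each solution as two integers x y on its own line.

d=488: √d = [22; 11,44] (ℓ=2, even), read p_1/q_1
i=0: a=22 ⇒ p=22, q=1
i=1: a=11 ⇒ p=243, q=11
→ (243, 11).  Check: 243²=59049, 488·11²=59048, difference 1.
(243+11√488)^2 = 118097 + 5346√488
(243+11√488)^3 = 57394899 + 2598145√488

243 11
118097 5346
57394899 2598145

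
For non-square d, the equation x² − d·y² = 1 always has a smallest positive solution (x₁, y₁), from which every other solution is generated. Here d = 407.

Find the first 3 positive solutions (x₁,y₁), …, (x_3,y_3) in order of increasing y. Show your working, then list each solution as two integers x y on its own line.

√407 = [20; 5,1,2,1,5,40, …], period ℓ=6 (even) → k=5
step 0: (20, 1)  from 20·(1,0) + (0,1)
…
step 2: (121, 6)  from 1·(101,5) + (20,1)
step 3: (343, 17)  from 2·(121,6) + (101,5)
step 4: (464, 23)  from 1·(343,17) + (121,6)
step 5: (2663, 132)  from 5·(464,23) + (343,17)
→ (2663, 132).  Check: 2663²=7091569, 407·132²=7091568, difference 1.
k=2:  x_2 = 2663·2663+407·132·132 = 14183137,  y_2 = 2663·132+132·2663 = 703032
k=3:  x_3 = 2663·14183137+407·132·703032 = 75539384999,  y_3 = 2663·703032+132·14183137 = 3744348300

2663 132
14183137 703032
75539384999 3744348300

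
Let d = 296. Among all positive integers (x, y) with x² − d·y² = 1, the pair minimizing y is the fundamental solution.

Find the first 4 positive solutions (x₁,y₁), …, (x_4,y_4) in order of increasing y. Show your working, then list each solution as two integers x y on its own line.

d=296: √d = [17; 4,1,7,1,4,34] (ℓ=6, even), read p_5/q_5
step 0: (17, 1)  from 17·(1,0) + (0,1)
step 1: (69, 4)  from 4·(17,1) + (1,0)
step 2: (86, 5)  from 1·(69,4) + (17,1)
step 3: (671, 39)  from 7·(86,5) + (69,4)
step 4: (757, 44)  from 1·(671,39) + (86,5)
step 5: (3699, 215)  from 4·(757,44) + (671,39)
fundamental: x₁=3699, y₁=215  (since 13682601 − 296·46225 = 1)
(3699+215√296)^2 = 27365201 + 1590570√296
(3699+215√296)^3 = 202447753299 + 11767036645√296
(3699+215√296)^4 = 1497708451540801 + 87052535509140√296

3699 215
27365201 1590570
202447753299 11767036645
1497708451540801 87052535509140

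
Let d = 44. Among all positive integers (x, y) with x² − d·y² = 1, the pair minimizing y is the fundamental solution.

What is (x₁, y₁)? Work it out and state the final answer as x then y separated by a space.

199 30

d=44: √d = [6; 1,1,1,2,1,1,1,12] (ℓ=8, even), read p_7/q_7
a_0=6:  p_0=6·1+0=6,  q_0=6·0+1=1
a_1=1:  p_1=1·6+1=7,  q_1=1·1+0=1
…
a_5=1:  p_5=1·53+20=73,  q_5=1·8+3=11
a_6=1:  p_6=1·73+53=126,  q_6=1·11+8=19
a_7=1:  p_7=1·126+73=199,  q_7=1·19+11=30
(x₁, y₁) = (199, 30);  199² − 44·30² = 1 ✓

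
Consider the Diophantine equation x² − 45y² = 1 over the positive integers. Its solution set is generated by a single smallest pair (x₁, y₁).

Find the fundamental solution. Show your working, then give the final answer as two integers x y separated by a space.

161 24

d=45: √d = [6; 1,2,2,2,1,12] (ℓ=6, even), read p_5/q_5
a_0=6:  p_0=6·1+0=6,  q_0=6·0+1=1
…
a_4=2:  p_4=2·47+20=114,  q_4=2·7+3=17
a_5=1:  p_5=1·114+47=161,  q_5=1·17+7=24
(x₁, y₁) = (161, 24);  161² − 45·24² = 1 ✓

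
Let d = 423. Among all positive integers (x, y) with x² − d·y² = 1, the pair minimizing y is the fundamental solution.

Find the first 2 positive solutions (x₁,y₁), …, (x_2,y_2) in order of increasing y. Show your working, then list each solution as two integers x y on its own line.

4607 224
42448897 2063936

√423 → a₀=20, period (1,1,3,4,3,1,1,40); ℓ=8 even so k=7
step 0: (20, 1)  from 20·(1,0) + (0,1)
…
step 4: (617, 30)  from 4·(144,7) + (41,2)
…
step 6: (2612, 127)  from 1·(1995,97) + (617,30)
step 7: (4607, 224)  from 1·(2612,127) + (1995,97)
(x₁, y₁) = (4607, 224);  4607² − 423·224² = 1 ✓
(x_2, y_2) = (4607·4607 + 423·224·224, 4607·224 + 224·4607) = (42448897, 2063936)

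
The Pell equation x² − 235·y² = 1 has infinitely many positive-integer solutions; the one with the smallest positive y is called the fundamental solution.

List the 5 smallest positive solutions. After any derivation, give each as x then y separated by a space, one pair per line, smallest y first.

√235 = [15; 3,30, …], period ℓ=2 (even) → k=1
a_0=15:  p_0=15·1+0=15,  q_0=15·0+1=1
a_1=3:  p_1=3·15+1=46,  q_1=3·1+0=3
(x₁, y₁) = (46, 3);  46² − 235·3² = 1 ✓
(46+3√235)^2 = 4231 + 276√235
(46+3√235)^3 = 389206 + 25389√235
(46+3√235)^4 = 35802721 + 2335512√235
(46+3√235)^5 = 3293461126 + 214841715√235

46 3
4231 276
389206 25389
35802721 2335512
3293461126 214841715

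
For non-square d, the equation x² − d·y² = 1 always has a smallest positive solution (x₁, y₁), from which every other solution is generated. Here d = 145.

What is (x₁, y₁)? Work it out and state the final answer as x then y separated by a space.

d=145: √d = [12; 24] (ℓ=1, odd), read p_1/q_1
step 0: (12, 1)  from 12·(1,0) + (0,1)
step 1: (289, 24)  from 24·(12,1) + (1,0)
(x₁, y₁) = (289, 24);  289² − 145·24² = 1 ✓

289 24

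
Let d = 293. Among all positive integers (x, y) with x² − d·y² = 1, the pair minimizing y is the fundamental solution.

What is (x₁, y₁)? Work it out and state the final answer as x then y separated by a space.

√293 = [17; 8,1,1,8,34, …], period ℓ=5 (odd) → k=9
k=0  a_k=17  p_k/q_k = 17/1
k=1  a_k=8  p_k/q_k = 137/8
…
k=3  a_k=1  p_k/q_k = 291/17
…
k=5  a_k=34  p_k/q_k = 84679/4947
k=6  a_k=8  p_k/q_k = 679914/39721
k=7  a_k=1  p_k/q_k = 764593/44668
k=8  a_k=1  p_k/q_k = 1444507/84389
k=9  a_k=8  p_k/q_k = 12320649/719780
fundamental: x₁=12320649, y₁=719780  (since 151798391781201 − 293·518083248400 = 1)

12320649 719780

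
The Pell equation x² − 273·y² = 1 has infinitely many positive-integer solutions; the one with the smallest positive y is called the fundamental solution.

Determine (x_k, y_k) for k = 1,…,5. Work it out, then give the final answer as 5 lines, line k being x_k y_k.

727 44
1057057 63976
1536960151 93021060
2234739002497 135252557264
3249308972670487 196657125240796

√273 = [16; 1,1,10,1,1,32, …], period ℓ=6 (even) → k=5
step 0: (16, 1)  from 16·(1,0) + (0,1)
step 1: (17, 1)  from 1·(16,1) + (1,0)
step 2: (33, 2)  from 1·(17,1) + (16,1)
…
step 4: (380, 23)  from 1·(347,21) + (33,2)
step 5: (727, 44)  from 1·(380,23) + (347,21)
(x₁, y₁) = (727, 44);  727² − 273·44² = 1 ✓
(x_2, y_2) = (727·727 + 273·44·44, 727·44 + 44·727) = (1057057, 63976)
(x_3, y_3) = (727·1057057 + 273·44·63976, 727·63976 + 44·1057057) = (1536960151, 93021060)
(x_4, y_4) = (727·1536960151 + 273·44·93021060, 727·93021060 + 44·1536960151) = (2234739002497, 135252557264)
(x_5, y_5) = (727·2234739002497 + 273·44·135252557264, 727·135252557264 + 44·2234739002497) = (3249308972670487, 196657125240796)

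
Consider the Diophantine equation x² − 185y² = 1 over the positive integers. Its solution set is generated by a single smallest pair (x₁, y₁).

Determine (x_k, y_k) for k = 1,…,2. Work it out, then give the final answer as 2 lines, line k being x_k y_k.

9249 680
171088001 12578640

d=185: √d = [13; 1,1,1,1,26] (ℓ=5, odd), read p_9/q_9
k=0  a_k=13  p_k/q_k = 13/1
…
k=3  a_k=1  p_k/q_k = 41/3
…
k=6  a_k=1  p_k/q_k = 1877/138
k=7  a_k=1  p_k/q_k = 3686/271
k=8  a_k=1  p_k/q_k = 5563/409
k=9  a_k=1  p_k/q_k = 9249/680
fundamental: x₁=9249, y₁=680  (since 85544001 − 185·462400 = 1)
(x_2, y_2) = (9249·9249 + 185·680·680, 9249·680 + 680·9249) = (171088001, 12578640)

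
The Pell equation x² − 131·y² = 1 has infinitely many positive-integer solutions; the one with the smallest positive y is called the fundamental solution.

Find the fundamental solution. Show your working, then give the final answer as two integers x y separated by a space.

d=131: √d = [11; 2,4,11,4,2,22] (ℓ=6, even), read p_5/q_5
a_0=11:  p_0=11·1+0=11,  q_0=11·0+1=1
…
a_2=4:  p_2=4·23+11=103,  q_2=4·2+1=9
…
a_4=4:  p_4=4·1156+103=4727,  q_4=4·101+9=413
a_5=2:  p_5=2·4727+1156=10610,  q_5=2·413+101=927
fundamental: x₁=10610, y₁=927  (since 112572100 − 131·859329 = 1)

10610 927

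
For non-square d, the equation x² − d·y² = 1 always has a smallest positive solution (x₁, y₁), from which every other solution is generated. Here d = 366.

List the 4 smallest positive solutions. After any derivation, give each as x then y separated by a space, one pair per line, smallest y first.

907925 47458
1648655611249 86176609300
2993711291685588725 156483795997357542
5436130649005627630680001 284151100961715516031400

√366 → a₀=19, period (7,1,1,1,2,12,2,1,1,1,7,38); ℓ=12 even so k=11
i=0: a=19 ⇒ p=19, q=1
i=1: a=7 ⇒ p=134, q=7
…
i=3: a=1 ⇒ p=287, q=15
i=4: a=1 ⇒ p=440, q=23
…
i=6: a=12 ⇒ p=14444, q=755
i=7: a=2 ⇒ p=30055, q=1571
i=8: a=1 ⇒ p=44499, q=2326
i=9: a=1 ⇒ p=74554, q=3897
i=10: a=1 ⇒ p=119053, q=6223
i=11: a=7 ⇒ p=907925, q=47458
→ (907925, 47458).  Check: 907925²=824327805625, 366·47458²=824327805624, difference 1.
(907925+47458√366)^2 = 1648655611249 + 86176609300√366
(907925+47458√366)^3 = 2993711291685588725 + 156483795997357542√366
(907925+47458√366)^4 = 5436130649005627630680001 + 284151100961715516031400√366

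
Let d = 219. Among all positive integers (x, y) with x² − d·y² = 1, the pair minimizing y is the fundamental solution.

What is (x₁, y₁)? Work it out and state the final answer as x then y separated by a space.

d=219: √d = [14; 1,3,1,28] (ℓ=4, even), read p_3/q_3
step 0: (14, 1)  from 14·(1,0) + (0,1)
…
step 2: (59, 4)  from 3·(15,1) + (14,1)
step 3: (74, 5)  from 1·(59,4) + (15,1)
→ (74, 5).  Check: 74²=5476, 219·5²=5475, difference 1.

74 5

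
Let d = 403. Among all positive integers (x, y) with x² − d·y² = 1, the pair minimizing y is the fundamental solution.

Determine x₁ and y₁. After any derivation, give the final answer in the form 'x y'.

669878 33369

√403 = [20; 13,2,1,3,1,3,1,2,13,40, …], period ℓ=10 (even) → k=9
i=0: a=20 ⇒ p=20, q=1
i=1: a=13 ⇒ p=261, q=13
…
i=6: a=3 ⇒ p=14213, q=708
i=7: a=1 ⇒ p=17967, q=895
i=8: a=2 ⇒ p=50147, q=2498
i=9: a=13 ⇒ p=669878, q=33369
(x₁, y₁) = (669878, 33369);  669878² − 403·33369² = 1 ✓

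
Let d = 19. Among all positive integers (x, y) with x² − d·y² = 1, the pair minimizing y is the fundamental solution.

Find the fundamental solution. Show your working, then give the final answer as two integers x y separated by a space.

√19 = [4; 2,1,3,1,2,8, …], period ℓ=6 (even) → k=5
i=0: a=4 ⇒ p=4, q=1
…
i=2: a=1 ⇒ p=13, q=3
…
i=4: a=1 ⇒ p=61, q=14
i=5: a=2 ⇒ p=170, q=39
fundamental: x₁=170, y₁=39  (since 28900 − 19·1521 = 1)

170 39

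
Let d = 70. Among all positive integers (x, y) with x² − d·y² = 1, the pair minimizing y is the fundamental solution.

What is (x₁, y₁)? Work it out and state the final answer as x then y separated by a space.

√70 → a₀=8, period (2,1,2,1,2,16); ℓ=6 even so k=5
step 0: (8, 1)  from 8·(1,0) + (0,1)
…
step 3: (67, 8)  from 2·(25,3) + (17,2)
step 4: (92, 11)  from 1·(67,8) + (25,3)
step 5: (251, 30)  from 2·(92,11) + (67,8)
fundamental: x₁=251, y₁=30  (since 63001 − 70·900 = 1)

251 30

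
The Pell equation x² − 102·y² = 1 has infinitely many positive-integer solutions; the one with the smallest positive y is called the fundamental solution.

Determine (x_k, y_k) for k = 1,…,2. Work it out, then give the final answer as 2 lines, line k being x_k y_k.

101 10
20401 2020

√102 = [10; 10,20, …], period ℓ=2 (even) → k=1
i=0: a=10 ⇒ p=10, q=1
i=1: a=10 ⇒ p=101, q=10
→ (101, 10).  Check: 101²=10201, 102·10²=10200, difference 1.
(x_2, y_2) = (101·101 + 102·10·10, 101·10 + 10·101) = (20401, 2020)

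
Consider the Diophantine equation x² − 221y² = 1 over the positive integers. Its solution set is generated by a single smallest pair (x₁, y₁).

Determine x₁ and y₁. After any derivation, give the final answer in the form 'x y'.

√221 → a₀=14, period (1,6,2,6,1,28); ℓ=6 even so k=5
a_0=14:  p_0=14·1+0=14,  q_0=14·0+1=1
…
a_2=6:  p_2=6·15+14=104,  q_2=6·1+1=7
…
a_4=6:  p_4=6·223+104=1442,  q_4=6·15+7=97
a_5=1:  p_5=1·1442+223=1665,  q_5=1·97+15=112
fundamental: x₁=1665, y₁=112  (since 2772225 − 221·12544 = 1)

1665 112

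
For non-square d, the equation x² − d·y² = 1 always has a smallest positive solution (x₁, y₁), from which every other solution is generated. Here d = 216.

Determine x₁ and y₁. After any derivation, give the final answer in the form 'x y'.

485 33

√216 = [14; 1,2,3,2,1,28, …], period ℓ=6 (even) → k=5
step 0: (14, 1)  from 14·(1,0) + (0,1)
step 1: (15, 1)  from 1·(14,1) + (1,0)
step 2: (44, 3)  from 2·(15,1) + (14,1)
step 3: (147, 10)  from 3·(44,3) + (15,1)
step 4: (338, 23)  from 2·(147,10) + (44,3)
step 5: (485, 33)  from 1·(338,23) + (147,10)
→ (485, 33).  Check: 485²=235225, 216·33²=235224, difference 1.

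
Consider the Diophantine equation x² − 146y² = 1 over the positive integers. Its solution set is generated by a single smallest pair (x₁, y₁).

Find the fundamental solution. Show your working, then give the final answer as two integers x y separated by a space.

d=146: √d = [12; 12,24] (ℓ=2, even), read p_1/q_1
i=0: a=12 ⇒ p=12, q=1
i=1: a=12 ⇒ p=145, q=12
→ (145, 12).  Check: 145²=21025, 146·12²=21024, difference 1.

145 12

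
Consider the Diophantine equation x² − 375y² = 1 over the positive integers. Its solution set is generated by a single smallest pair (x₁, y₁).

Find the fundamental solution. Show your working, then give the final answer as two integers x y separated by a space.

d=375: √d = [19; 2,1,2,1,5,1,2,1,2,38] (ℓ=10, even), read p_9/q_9
step 0: (19, 1)  from 19·(1,0) + (0,1)
step 1: (39, 2)  from 2·(19,1) + (1,0)
step 2: (58, 3)  from 1·(39,2) + (19,1)
step 3: (155, 8)  from 2·(58,3) + (39,2)
step 4: (213, 11)  from 1·(155,8) + (58,3)
…
step 6: (1433, 74)  from 1·(1220,63) + (213,11)
…
step 8: (5519, 285)  from 1·(4086,211) + (1433,74)
step 9: (15124, 781)  from 2·(5519,285) + (4086,211)
→ (15124, 781).  Check: 15124²=228735376, 375·781²=228735375, difference 1.

15124 781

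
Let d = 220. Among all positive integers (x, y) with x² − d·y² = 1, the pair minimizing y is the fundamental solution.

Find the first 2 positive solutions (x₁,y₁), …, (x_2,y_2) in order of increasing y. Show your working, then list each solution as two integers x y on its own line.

[14; 1,4,1,28] for √220; ℓ=4 ⇒ convergent index 3
k=0  a_k=14  p_k/q_k = 14/1
…
k=2  a_k=4  p_k/q_k = 74/5
k=3  a_k=1  p_k/q_k = 89/6
(x₁, y₁) = (89, 6);  89² − 220·6² = 1 ✓
n=2: (89,6)∘(89,6) = (89·89+220·6·6, 89·6+6·89) = (15841,1068)

89 6
15841 1068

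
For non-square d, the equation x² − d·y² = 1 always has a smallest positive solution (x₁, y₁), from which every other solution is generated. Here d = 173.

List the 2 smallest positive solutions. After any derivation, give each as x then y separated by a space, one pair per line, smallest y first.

2499849 190060
12498490045601 950242601880

√173 = [13; 6,1,1,6,26, …], period ℓ=5 (odd) → k=9
k=0  a_k=13  p_k/q_k = 13/1
…
k=2  a_k=1  p_k/q_k = 92/7
…
k=4  a_k=6  p_k/q_k = 1118/85
…
k=8  a_k=1  p_k/q_k = 382343/29069
k=9  a_k=6  p_k/q_k = 2499849/190060
fundamental: x₁=2499849, y₁=190060  (since 6249245022801 − 173·36122803600 = 1)
(2499849+190060√173)^2 = 12498490045601 + 950242601880√173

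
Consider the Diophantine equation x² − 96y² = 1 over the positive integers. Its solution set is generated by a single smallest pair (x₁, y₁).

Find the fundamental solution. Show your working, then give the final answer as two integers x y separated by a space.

49 5

d=96: √d = [9; 1,3,1,18] (ℓ=4, even), read p_3/q_3
step 0: (9, 1)  from 9·(1,0) + (0,1)
…
step 2: (39, 4)  from 3·(10,1) + (9,1)
step 3: (49, 5)  from 1·(39,4) + (10,1)
fundamental: x₁=49, y₁=5  (since 2401 − 96·25 = 1)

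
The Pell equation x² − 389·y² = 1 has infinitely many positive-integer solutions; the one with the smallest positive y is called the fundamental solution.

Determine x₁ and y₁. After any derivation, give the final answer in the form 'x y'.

3287049 166660

√389 → a₀=19, period (1,2,1,1,1,1,2,1,38); ℓ=9 odd so k=17
i=0: a=19 ⇒ p=19, q=1
i=1: a=1 ⇒ p=20, q=1
i=2: a=2 ⇒ p=59, q=3
i=3: a=1 ⇒ p=79, q=4
…
i=5: a=1 ⇒ p=217, q=11
…
i=7: a=2 ⇒ p=927, q=47
i=8: a=1 ⇒ p=1282, q=65
i=9: a=38 ⇒ p=49643, q=2517
i=10: a=1 ⇒ p=50925, q=2582
i=11: a=2 ⇒ p=151493, q=7681
…
i=13: a=1 ⇒ p=353911, q=17944
i=14: a=1 ⇒ p=556329, q=28207
i=15: a=1 ⇒ p=910240, q=46151
i=16: a=2 ⇒ p=2376809, q=120509
i=17: a=1 ⇒ p=3287049, q=166660
fundamental: x₁=3287049, y₁=166660  (since 10804691128401 − 389·27775555600 = 1)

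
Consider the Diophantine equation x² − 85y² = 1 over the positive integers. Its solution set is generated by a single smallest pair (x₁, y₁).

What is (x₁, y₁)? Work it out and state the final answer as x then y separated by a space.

√85 → a₀=9, period (4,1,1,4,18); ℓ=5 odd so k=9
step 0: (9, 1)  from 9·(1,0) + (0,1)
…
step 2: (46, 5)  from 1·(37,4) + (9,1)
step 3: (83, 9)  from 1·(46,5) + (37,4)
…
step 5: (6887, 747)  from 18·(378,41) + (83,9)
step 6: (27926, 3029)  from 4·(6887,747) + (378,41)
step 7: (34813, 3776)  from 1·(27926,3029) + (6887,747)
step 8: (62739, 6805)  from 1·(34813,3776) + (27926,3029)
step 9: (285769, 30996)  from 4·(62739,6805) + (34813,3776)
→ (285769, 30996).  Check: 285769²=81663921361, 85·30996²=81663921360, difference 1.

285769 30996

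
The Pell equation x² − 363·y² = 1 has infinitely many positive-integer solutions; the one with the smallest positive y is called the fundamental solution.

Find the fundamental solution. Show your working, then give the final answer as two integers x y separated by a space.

362 19

√363 → a₀=19, period (19,38); ℓ=2 even so k=1
i=0: a=19 ⇒ p=19, q=1
i=1: a=19 ⇒ p=362, q=19
fundamental: x₁=362, y₁=19  (since 131044 − 363·361 = 1)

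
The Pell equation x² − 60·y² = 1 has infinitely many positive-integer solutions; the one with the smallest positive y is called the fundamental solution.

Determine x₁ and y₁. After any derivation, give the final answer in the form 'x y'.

[7; 1,2,1,14] for √60; ℓ=4 ⇒ convergent index 3
step 0: (7, 1)  from 7·(1,0) + (0,1)
step 1: (8, 1)  from 1·(7,1) + (1,0)
step 2: (23, 3)  from 2·(8,1) + (7,1)
step 3: (31, 4)  from 1·(23,3) + (8,1)
(x₁, y₁) = (31, 4);  31² − 60·4² = 1 ✓

31 4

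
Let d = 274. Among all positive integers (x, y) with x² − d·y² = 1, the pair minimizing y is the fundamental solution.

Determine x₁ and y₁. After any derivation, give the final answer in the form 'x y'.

3959299 239190

√274 → a₀=16, period (1,1,4,4,1,1,32); ℓ=7 odd so k=13
i=0: a=16 ⇒ p=16, q=1
…
i=2: a=1 ⇒ p=33, q=2
…
i=7: a=32 ⇒ p=45802, q=2767
…
i=9: a=1 ⇒ p=93011, q=5619
…
i=11: a=4 ⇒ p=1770023, q=106931
i=12: a=1 ⇒ p=2189276, q=132259
i=13: a=1 ⇒ p=3959299, q=239190
→ (3959299, 239190).  Check: 3959299²=15676048571401, 274·239190²=15676048571400, difference 1.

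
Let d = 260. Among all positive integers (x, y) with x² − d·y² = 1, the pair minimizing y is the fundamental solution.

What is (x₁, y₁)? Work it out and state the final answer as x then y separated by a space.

129 8

√260 → a₀=16, period (8,32); ℓ=2 even so k=1
k=0  a_k=16  p_k/q_k = 16/1
k=1  a_k=8  p_k/q_k = 129/8
fundamental: x₁=129, y₁=8  (since 16641 − 260·64 = 1)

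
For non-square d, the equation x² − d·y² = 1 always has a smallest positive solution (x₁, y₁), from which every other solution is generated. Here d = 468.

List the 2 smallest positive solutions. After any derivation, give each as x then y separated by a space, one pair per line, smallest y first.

√468 → a₀=21, period (1,1,1,2,1,1,1,42); ℓ=8 even so k=7
a_0=21:  p_0=21·1+0=21,  q_0=21·0+1=1
…
a_2=1:  p_2=1·22+21=43,  q_2=1·1+1=2
a_3=1:  p_3=1·43+22=65,  q_3=1·2+1=3
…
a_6=1:  p_6=1·238+173=411,  q_6=1·11+8=19
a_7=1:  p_7=1·411+238=649,  q_7=1·19+11=30
(x₁, y₁) = (649, 30);  649² − 468·30² = 1 ✓
(x_2, y_2) = (649·649 + 468·30·30, 649·30 + 30·649) = (842401, 38940)

649 30
842401 38940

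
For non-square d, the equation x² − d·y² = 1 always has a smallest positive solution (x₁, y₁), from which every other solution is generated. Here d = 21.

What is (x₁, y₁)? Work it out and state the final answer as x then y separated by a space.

d=21: √d = [4; 1,1,2,1,1,8] (ℓ=6, even), read p_5/q_5
k=0  a_k=4  p_k/q_k = 4/1
…
k=4  a_k=1  p_k/q_k = 32/7
k=5  a_k=1  p_k/q_k = 55/12
→ (55, 12).  Check: 55²=3025, 21·12²=3024, difference 1.

55 12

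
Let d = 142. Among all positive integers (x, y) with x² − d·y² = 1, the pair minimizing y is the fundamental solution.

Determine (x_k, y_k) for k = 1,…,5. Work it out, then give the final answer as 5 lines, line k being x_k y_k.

√142 = [11; 1,10,1,22, …], period ℓ=4 (even) → k=3
step 0: (11, 1)  from 11·(1,0) + (0,1)
step 1: (12, 1)  from 1·(11,1) + (1,0)
step 2: (131, 11)  from 10·(12,1) + (11,1)
step 3: (143, 12)  from 1·(131,11) + (12,1)
→ (143, 12).  Check: 143²=20449, 142·12²=20448, difference 1.
k=2:  x_2 = 143·143+142·12·12 = 40897,  y_2 = 143·12+12·143 = 3432
k=3:  x_3 = 143·40897+142·12·3432 = 11696399,  y_3 = 143·3432+12·40897 = 981540
k=4:  x_4 = 143·11696399+142·12·981540 = 3345129217,  y_4 = 143·981540+12·11696399 = 280717008
k=5:  x_5 = 143·3345129217+142·12·280717008 = 956695259663,  y_5 = 143·280717008+12·3345129217 = 80284082748

143 12
40897 3432
11696399 981540
3345129217 280717008
956695259663 80284082748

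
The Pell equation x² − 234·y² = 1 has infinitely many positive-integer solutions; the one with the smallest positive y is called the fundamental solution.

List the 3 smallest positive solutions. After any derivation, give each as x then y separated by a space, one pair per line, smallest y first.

√234 → a₀=15, period (3,2,1,2,1,2,3,30); ℓ=8 even so k=7
i=0: a=15 ⇒ p=15, q=1
i=1: a=3 ⇒ p=46, q=3
i=2: a=2 ⇒ p=107, q=7
…
i=4: a=2 ⇒ p=413, q=27
i=5: a=1 ⇒ p=566, q=37
i=6: a=2 ⇒ p=1545, q=101
i=7: a=3 ⇒ p=5201, q=340
fundamental: x₁=5201, y₁=340  (since 27050401 − 234·115600 = 1)
(x_2, y_2) = (5201·5201 + 234·340·340, 5201·340 + 340·5201) = (54100801, 3536680)
(x_3, y_3) = (5201·54100801 + 234·340·3536680, 5201·3536680 + 340·54100801) = (562756526801, 36788545020)

5201 340
54100801 3536680
562756526801 36788545020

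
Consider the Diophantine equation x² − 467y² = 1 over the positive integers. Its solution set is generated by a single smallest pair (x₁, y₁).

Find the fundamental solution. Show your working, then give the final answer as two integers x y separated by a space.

√467 = [21; 1,1,1,1,3,…,1,1,42, …], period ℓ=14 (even) → k=13
a_0=21:  p_0=21·1+0=21,  q_0=21·0+1=1
a_1=1:  p_1=1·21+1=22,  q_1=1·1+0=1
a_2=1:  p_2=1·22+21=43,  q_2=1·1+1=2
a_3=1:  p_3=1·43+22=65,  q_3=1·2+1=3
a_4=1:  p_4=1·65+43=108,  q_4=1·3+2=5
a_5=3:  p_5=3·108+65=389,  q_5=3·5+3=18
a_6=3:  p_6=3·389+108=1275,  q_6=3·18+5=59
a_7=21:  p_7=21·1275+389=27164,  q_7=21·59+18=1257
a_8=3:  p_8=3·27164+1275=82767,  q_8=3·1257+59=3830
a_9=3:  p_9=3·82767+27164=275465,  q_9=3·3830+1257=12747
…
a_12=1:  p_12=1·633697+358232=991929,  q_12=1·29324+16577=45901
a_13=1:  p_13=1·991929+633697=1625626,  q_13=1·45901+29324=75225
(x₁, y₁) = (1625626, 75225);  1625626² − 467·75225² = 1 ✓

1625626 75225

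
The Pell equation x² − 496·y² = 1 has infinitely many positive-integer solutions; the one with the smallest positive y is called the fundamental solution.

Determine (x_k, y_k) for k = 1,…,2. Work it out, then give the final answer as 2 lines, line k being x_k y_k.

4620799 207480
42703566796801 1917446753040

[22; 3,1,2,4,1,…,1,3,44] for √496; ℓ=16 ⇒ convergent index 15
a_0=22:  p_0=22·1+0=22,  q_0=22·0+1=1
a_1=3:  p_1=3·22+1=67,  q_1=3·1+0=3
a_2=1:  p_2=1·67+22=89,  q_2=1·3+1=4
a_3=2:  p_3=2·89+67=245,  q_3=2·4+3=11
…
a_5=1:  p_5=1·1069+245=1314,  q_5=1·48+11=59
a_6=1:  p_6=1·1314+1069=2383,  q_6=1·59+48=107
…
a_11=1:  p_11=1·49709+35166=84875,  q_11=1·2232+1579=3811
a_12=4:  p_12=4·84875+49709=389209,  q_12=4·3811+2232=17476
a_13=2:  p_13=2·389209+84875=863293,  q_13=2·17476+3811=38763
a_14=1:  p_14=1·863293+389209=1252502,  q_14=1·38763+17476=56239
a_15=3:  p_15=3·1252502+863293=4620799,  q_15=3·56239+38763=207480
(x₁, y₁) = (4620799, 207480);  4620799² − 496·207480² = 1 ✓
(x_2, y_2) = (4620799·4620799 + 496·207480·207480, 4620799·207480 + 207480·4620799) = (42703566796801, 1917446753040)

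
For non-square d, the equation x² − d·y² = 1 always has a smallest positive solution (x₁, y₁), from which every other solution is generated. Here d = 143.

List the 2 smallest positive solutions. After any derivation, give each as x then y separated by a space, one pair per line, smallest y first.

12 1
287 24

√143 → a₀=11, period (1,22); ℓ=2 even so k=1
step 0: (11, 1)  from 11·(1,0) + (0,1)
step 1: (12, 1)  from 1·(11,1) + (1,0)
(x₁, y₁) = (12, 1);  12² − 143·1² = 1 ✓
(12+1√143)^2 = 287 + 24√143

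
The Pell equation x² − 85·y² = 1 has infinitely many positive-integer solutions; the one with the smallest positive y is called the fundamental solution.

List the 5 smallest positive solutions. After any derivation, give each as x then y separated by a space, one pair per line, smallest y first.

285769 30996
163327842721 17715391848
93348068572789129 10125019625991228
53351968415791425367681 5786833466982059076816
30492677324331251603220874249 3307395226041867061019271780

√85 = [9; 4,1,1,4,18, …], period ℓ=5 (odd) → k=9
k=0  a_k=9  p_k/q_k = 9/1
…
k=2  a_k=1  p_k/q_k = 46/5
k=3  a_k=1  p_k/q_k = 83/9
…
k=8  a_k=1  p_k/q_k = 62739/6805
k=9  a_k=4  p_k/q_k = 285769/30996
fundamental: x₁=285769, y₁=30996  (since 81663921361 − 85·960752016 = 1)
k=2:  x_2 = 285769·285769+85·30996·30996 = 163327842721,  y_2 = 285769·30996+30996·285769 = 17715391848
k=3:  x_3 = 285769·163327842721+85·30996·17715391848 = 93348068572789129,  y_3 = 285769·17715391848+30996·163327842721 = 10125019625991228
k=4:  x_4 = 285769·93348068572789129+85·30996·10125019625991228 = 53351968415791425367681,  y_4 = 285769·10125019625991228+30996·93348068572789129 = 5786833466982059076816
k=5:  x_5 = 285769·53351968415791425367681+85·30996·5786833466982059076816 = 30492677324331251603220874249,  y_5 = 285769·5786833466982059076816+30996·53351968415791425367681 = 3307395226041867061019271780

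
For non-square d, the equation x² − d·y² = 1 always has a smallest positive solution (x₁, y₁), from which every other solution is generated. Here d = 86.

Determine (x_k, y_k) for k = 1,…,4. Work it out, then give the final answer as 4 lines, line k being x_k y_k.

10405 1122
216528049 23348820
4505948689285 485888943078
93768792007492801 10111348882104360

d=86: √d = [9; 3,1,1,1,8,1,1,1,3,18] (ℓ=10, even), read p_9/q_9
step 0: (9, 1)  from 9·(1,0) + (0,1)
…
step 2: (37, 4)  from 1·(28,3) + (9,1)
…
step 4: (102, 11)  from 1·(65,7) + (37,4)
…
step 8: (2847, 307)  from 1·(1864,201) + (983,106)
step 9: (10405, 1122)  from 3·(2847,307) + (1864,201)
fundamental: x₁=10405, y₁=1122  (since 108264025 − 86·1258884 = 1)
n=2: (10405,1122)∘(10405,1122) = (10405·10405+86·1122·1122, 10405·1122+1122·10405) = (216528049,23348820)
n=3: (216528049,23348820)∘(10405,1122) = (10405·216528049+86·1122·23348820, 10405·23348820+1122·216528049) = (4505948689285,485888943078)
n=4: (4505948689285,485888943078)∘(10405,1122) = (10405·4505948689285+86·1122·485888943078, 10405·485888943078+1122·4505948689285) = (93768792007492801,10111348882104360)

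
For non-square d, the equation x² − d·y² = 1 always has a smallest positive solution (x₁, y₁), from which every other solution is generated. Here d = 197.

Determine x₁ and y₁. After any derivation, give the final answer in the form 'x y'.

√197 → a₀=14, period (28); ℓ=1 odd so k=1
i=0: a=14 ⇒ p=14, q=1
i=1: a=28 ⇒ p=393, q=28
(x₁, y₁) = (393, 28);  393² − 197·28² = 1 ✓

393 28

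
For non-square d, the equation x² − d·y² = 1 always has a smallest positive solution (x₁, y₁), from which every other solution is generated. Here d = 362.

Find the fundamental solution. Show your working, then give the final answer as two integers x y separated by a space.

723 38

√362 → a₀=19, period (38); ℓ=1 odd so k=1
i=0: a=19 ⇒ p=19, q=1
i=1: a=38 ⇒ p=723, q=38
fundamental: x₁=723, y₁=38  (since 522729 − 362·1444 = 1)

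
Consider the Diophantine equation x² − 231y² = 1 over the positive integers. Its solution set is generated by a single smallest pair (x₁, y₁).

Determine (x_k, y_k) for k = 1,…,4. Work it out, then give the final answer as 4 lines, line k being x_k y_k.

[15; 5,30] for √231; ℓ=2 ⇒ convergent index 1
i=0: a=15 ⇒ p=15, q=1
i=1: a=5 ⇒ p=76, q=5
fundamental: x₁=76, y₁=5  (since 5776 − 231·25 = 1)
(76+5√231)^2 = 11551 + 760√231
(76+5√231)^3 = 1755676 + 115515√231
(76+5√231)^4 = 266851201 + 17557520√231

76 5
11551 760
1755676 115515
266851201 17557520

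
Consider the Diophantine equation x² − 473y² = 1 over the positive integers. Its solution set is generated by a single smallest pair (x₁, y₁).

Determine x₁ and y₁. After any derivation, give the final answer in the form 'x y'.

[21; 1,2,1,42] for √473; ℓ=4 ⇒ convergent index 3
i=0: a=21 ⇒ p=21, q=1
…
i=2: a=2 ⇒ p=65, q=3
i=3: a=1 ⇒ p=87, q=4
→ (87, 4).  Check: 87²=7569, 473·4²=7568, difference 1.

87 4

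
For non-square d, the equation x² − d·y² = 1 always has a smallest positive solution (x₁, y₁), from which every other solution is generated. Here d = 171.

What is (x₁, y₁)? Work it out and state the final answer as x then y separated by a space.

170 13

[13; 13,26] for √171; ℓ=2 ⇒ convergent index 1
k=0  a_k=13  p_k/q_k = 13/1
k=1  a_k=13  p_k/q_k = 170/13
fundamental: x₁=170, y₁=13  (since 28900 − 171·169 = 1)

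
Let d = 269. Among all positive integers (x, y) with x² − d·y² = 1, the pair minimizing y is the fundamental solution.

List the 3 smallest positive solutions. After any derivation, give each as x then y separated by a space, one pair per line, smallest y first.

d=269: √d = [16; 2,2,32] (ℓ=3, odd), read p_5/q_5
step 0: (16, 1)  from 16·(1,0) + (0,1)
…
step 4: (5396, 329)  from 2·(2657,162) + (82,5)
step 5: (13449, 820)  from 2·(5396,329) + (2657,162)
(x₁, y₁) = (13449, 820);  13449² − 269·820² = 1 ✓
k=2:  x_2 = 13449·13449+269·820·820 = 361751201,  y_2 = 13449·820+820·13449 = 22056360
k=3:  x_3 = 13449·361751201+269·820·22056360 = 9730383791049,  y_3 = 13449·22056360+820·361751201 = 593271970460

13449 820
361751201 22056360
9730383791049 593271970460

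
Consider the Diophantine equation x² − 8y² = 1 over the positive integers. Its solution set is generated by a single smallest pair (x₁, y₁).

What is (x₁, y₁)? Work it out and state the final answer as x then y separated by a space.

√8 = [2; 1,4, …], period ℓ=2 (even) → k=1
step 0: (2, 1)  from 2·(1,0) + (0,1)
step 1: (3, 1)  from 1·(2,1) + (1,0)
→ (3, 1).  Check: 3²=9, 8·1²=8, difference 1.

3 1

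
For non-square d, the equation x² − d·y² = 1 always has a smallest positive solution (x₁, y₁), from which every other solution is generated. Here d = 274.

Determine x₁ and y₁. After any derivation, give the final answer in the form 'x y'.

3959299 239190

d=274: √d = [16; 1,1,4,4,1,1,32] (ℓ=7, odd), read p_13/q_13
i=0: a=16 ⇒ p=16, q=1
i=1: a=1 ⇒ p=17, q=1
…
i=6: a=1 ⇒ p=1407, q=85
i=7: a=32 ⇒ p=45802, q=2767
i=8: a=1 ⇒ p=47209, q=2852
i=9: a=1 ⇒ p=93011, q=5619
i=10: a=4 ⇒ p=419253, q=25328
i=11: a=4 ⇒ p=1770023, q=106931
i=12: a=1 ⇒ p=2189276, q=132259
i=13: a=1 ⇒ p=3959299, q=239190
→ (3959299, 239190).  Check: 3959299²=15676048571401, 274·239190²=15676048571400, difference 1.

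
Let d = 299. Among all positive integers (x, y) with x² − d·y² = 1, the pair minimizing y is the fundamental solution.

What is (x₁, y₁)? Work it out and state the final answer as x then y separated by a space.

415 24

d=299: √d = [17; 3,2,3,34] (ℓ=4, even), read p_3/q_3
step 0: (17, 1)  from 17·(1,0) + (0,1)
step 1: (52, 3)  from 3·(17,1) + (1,0)
step 2: (121, 7)  from 2·(52,3) + (17,1)
step 3: (415, 24)  from 3·(121,7) + (52,3)
→ (415, 24).  Check: 415²=172225, 299·24²=172224, difference 1.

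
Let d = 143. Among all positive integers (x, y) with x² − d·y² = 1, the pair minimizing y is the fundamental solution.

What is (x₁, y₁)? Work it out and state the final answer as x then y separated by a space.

√143 → a₀=11, period (1,22); ℓ=2 even so k=1
i=0: a=11 ⇒ p=11, q=1
i=1: a=1 ⇒ p=12, q=1
fundamental: x₁=12, y₁=1  (since 144 − 143·1 = 1)

12 1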